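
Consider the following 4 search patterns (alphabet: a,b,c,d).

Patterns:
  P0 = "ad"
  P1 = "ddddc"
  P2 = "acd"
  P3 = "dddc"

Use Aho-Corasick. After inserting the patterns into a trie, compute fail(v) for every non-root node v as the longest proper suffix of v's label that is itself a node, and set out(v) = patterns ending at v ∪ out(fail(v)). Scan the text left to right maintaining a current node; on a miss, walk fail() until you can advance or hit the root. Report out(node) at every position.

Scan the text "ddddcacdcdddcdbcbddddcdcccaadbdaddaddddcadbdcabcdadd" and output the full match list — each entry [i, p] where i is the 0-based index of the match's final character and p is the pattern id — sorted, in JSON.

Build automaton:
Trie nodes:
  n0 'ε': a→1 d→3
  n1 'a': c→8 d→2
  n2 'ad': ·  ←P0
  n3 'd': d→4
  n4 'dd': d→5
  n5 'ddd': c→10 d→6
  n6 'dddd': c→7
  n7 'ddddc': ·  ←P1
  n8 'ac': d→9
  n9 'acd': ·  ←P2
  n10 'dddc': ·  ←P3

BFS fail/out derivation:
  n1('a'): parent n0 fail=0; on 'a' 0 → fail=0;  out ∅∪∅=∅
  n3('d'): parent n0 fail=0; on 'd' 0 → fail=0;  out ∅∪∅=∅
  n2('ad'): parent n1 fail=0; on 'd' 0 → fail=3;  out {0}∪∅={0}
  n4('dd'): parent n3 fail=0; on 'd' 0 → fail=3;  out ∅∪∅=∅
  n8('ac'): parent n1 fail=0; on 'c' 0 → fail=0;  out ∅∪∅=∅
  n5('ddd'): parent n4 fail=3; on 'd' 3 → fail=4;  out ∅∪∅=∅
  n9('acd'): parent n8 fail=0; on 'd' 0 → fail=3;  out {2}∪∅={2}
  n6('dddd'): parent n5 fail=4; on 'd' 4 → fail=5;  out ∅∪∅=∅
  n10('dddc'): parent n5 fail=4; on 'c' 4→3→0 → fail=0;  out {3}∪∅={3}
  n7('ddddc'): parent n6 fail=5; on 'c' 5 → fail=10;  out {1}∪{3}={1,3}

Scan:
[0] read 'd'  n0⇒n3
[1] read 'd'  n3⇒n4
[2] read 'd'  n4⇒n5
[3] read 'd'  n5⇒n6
[4] read 'c'  n6⇒n7  emit P1@[0:4],P3@[1:4]
[5] read 'a'  n7⇒n1 (via fail)
[6] read 'c'  n1⇒n8
[7] read 'd'  n8⇒n9  emit P2@[5:7]
[8] read 'c'  n9⇒n0 (via fail)
[9] read 'd'  n0⇒n3
[10] read 'd'  n3⇒n4
[11] read 'd'  n4⇒n5
[12] read 'c'  n5⇒n10  emit P3@[9:12]
[13] read 'd'  n10⇒n3 (via fail)
[14] read 'b'  n3⇒n0 (via fail)
[15] read 'c'  n0⇒n0
[16] read 'b'  n0⇒n0
[17] read 'd'  n0⇒n3
[18] read 'd'  n3⇒n4
[19] read 'd'  n4⇒n5
[20] read 'd'  n5⇒n6
[21] read 'c'  n6⇒n7  emit P1@[17:21],P3@[18:21]
[22] read 'd'  n7⇒n3 (via fail)
[23] read 'c'  n3⇒n0 (via fail)
[24] read 'c'  n0⇒n0
[25] read 'c'  n0⇒n0
[26] read 'a'  n0⇒n1
[27] read 'a'  n1⇒n1 (via fail)
[28] read 'd'  n1⇒n2  emit P0@[27:28]
[29] read 'b'  n2⇒n0 (via fail)
[30] read 'd'  n0⇒n3
[31] read 'a'  n3⇒n1 (via fail)
[32] read 'd'  n1⇒n2  emit P0@[31:32]
[33] read 'd'  n2⇒n4 (via fail)
[34] read 'a'  n4⇒n1 (via fail)
[35] read 'd'  n1⇒n2  emit P0@[34:35]
[36] read 'd'  n2⇒n4 (via fail)
[37] read 'd'  n4⇒n5
[38] read 'd'  n5⇒n6
[39] read 'c'  n6⇒n7  emit P1@[35:39],P3@[36:39]
[40] read 'a'  n7⇒n1 (via fail)
[41] read 'd'  n1⇒n2  emit P0@[40:41]
[42] read 'b'  n2⇒n0 (via fail)
[43] read 'd'  n0⇒n3
[44] read 'c'  n3⇒n0 (via fail)
[45] read 'a'  n0⇒n1
[46] read 'b'  n1⇒n0 (via fail)
[47] read 'c'  n0⇒n0
[48] read 'd'  n0⇒n3
[49] read 'a'  n3⇒n1 (via fail)
[50] read 'd'  n1⇒n2  emit P0@[49:50]
[51] read 'd'  n2⇒n4 (via fail)

Result: [[4,1],[4,3],[7,2],[12,3],[21,1],[21,3],[28,0],[32,0],[35,0],[39,1],[39,3],[41,0],[50,0]]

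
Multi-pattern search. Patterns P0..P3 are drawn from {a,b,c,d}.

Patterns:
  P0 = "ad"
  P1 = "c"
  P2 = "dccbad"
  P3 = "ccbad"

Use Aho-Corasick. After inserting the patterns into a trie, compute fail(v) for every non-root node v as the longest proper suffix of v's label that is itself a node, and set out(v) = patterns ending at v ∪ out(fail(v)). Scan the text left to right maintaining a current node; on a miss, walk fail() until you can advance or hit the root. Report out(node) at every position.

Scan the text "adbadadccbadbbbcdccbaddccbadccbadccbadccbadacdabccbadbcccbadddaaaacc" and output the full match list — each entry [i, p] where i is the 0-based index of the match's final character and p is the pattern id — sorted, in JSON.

Build:
Trie nodes:
  0='ε' goto a→1 c→3 d→4
  1='a' goto d→2
  2='ad' goto ·  ←P0
  3='c' goto c→10  ←P1
  4='d' goto c→5
  5='dc' goto c→6
  6='dcc' goto b→7
  7='dccb' goto a→8
  8='dccba' goto d→9
  9='dccbad' goto ·  ←P2
  10='cc' goto b→11
  11='ccb' goto a→12
  12='ccba' goto d→13
  13='ccbad' goto ·  ←P3

Failure links (BFS by depth):
  n1('a'): parent n0 fail=0; on 'a' 0 → fail=0;  out ∅∪∅=∅
  n3('c'): parent n0 fail=0; on 'c' 0 → fail=0;  out {1}∪∅={1}
  n4('d'): parent n0 fail=0; on 'd' 0 → fail=0;  out ∅∪∅=∅
  n2('ad'): parent n1 fail=0; on 'd' 0 → fail=4;  out {0}∪∅={0}
  n5('dc'): parent n4 fail=0; on 'c' 0 → fail=3;  out ∅∪{1}={1}
  n10('cc'): parent n3 fail=0; on 'c' 0 → fail=3;  out ∅∪{1}={1}
  n6('dcc'): parent n5 fail=3; on 'c' 3 → fail=10;  out ∅∪{1}={1}
  n11('ccb'): parent n10 fail=3; on 'b' 3→0 → fail=0;  out ∅∪∅=∅
  n7('dccb'): parent n6 fail=10; on 'b' 10 → fail=11;  out ∅∪∅=∅
  n12('ccba'): parent n11 fail=0; on 'a' 0 → fail=1;  out ∅∪∅=∅
  n8('dccba'): parent n7 fail=11; on 'a' 11 → fail=12;  out ∅∪∅=∅
  n13('ccbad'): parent n12 fail=1; on 'd' 1 → fail=2;  out {3}∪{0}={0,3}
  n9('dccbad'): parent n8 fail=12; on 'd' 12 → fail=13;  out {2}∪{0,3}={0,2,3}

Scan:
pos 0 'a': at 1
pos 1 'd': at 2  → match P0@[0:1]
pos 2 'b': at 0 ·f
pos 3 'a': at 1
pos 4 'd': at 2  → match P0@[3:4]
pos 5 'a': at 1 ·f
pos 6 'd': at 2  → match P0@[5:6]
pos 7 'c': at 5 ·f  → match P1@[7:7]
pos 8 'c': at 6  → match P1@[8:8]
pos 9 'b': at 7
pos 10 'a': at 8
pos 11 'd': at 9  → match P0@[10:11],P2@[6:11],P3@[7:11]
pos 12 'b': at 0 ·f
pos 13 'b': at 0
pos 14 'b': at 0
pos 15 'c': at 3  → match P1@[15:15]
pos 16 'd': at 4 ·f
pos 17 'c': at 5  → match P1@[17:17]
pos 18 'c': at 6  → match P1@[18:18]
pos 19 'b': at 7
pos 20 'a': at 8
pos 21 'd': at 9  → match P0@[20:21],P2@[16:21],P3@[17:21]
pos 22 'd': at 4 ·f
pos 23 'c': at 5  → match P1@[23:23]
pos 24 'c': at 6  → match P1@[24:24]
pos 25 'b': at 7
pos 26 'a': at 8
pos 27 'd': at 9  → match P0@[26:27],P2@[22:27],P3@[23:27]
pos 28 'c': at 5 ·f  → match P1@[28:28]
pos 29 'c': at 6  → match P1@[29:29]
pos 30 'b': at 7
pos 31 'a': at 8
pos 32 'd': at 9  → match P0@[31:32],P2@[27:32],P3@[28:32]
pos 33 'c': at 5 ·f  → match P1@[33:33]
pos 34 'c': at 6  → match P1@[34:34]
pos 35 'b': at 7
pos 36 'a': at 8
pos 37 'd': at 9  → match P0@[36:37],P2@[32:37],P3@[33:37]
pos 38 'c': at 5 ·f  → match P1@[38:38]
pos 39 'c': at 6  → match P1@[39:39]
pos 40 'b': at 7
pos 41 'a': at 8
pos 42 'd': at 9  → match P0@[41:42],P2@[37:42],P3@[38:42]
pos 43 'a': at 1 ·f
pos 44 'c': at 3 ·f  → match P1@[44:44]
pos 45 'd': at 4 ·f
pos 46 'a': at 1 ·f
pos 47 'b': at 0 ·f
pos 48 'c': at 3  → match P1@[48:48]
pos 49 'c': at 10  → match P1@[49:49]
pos 50 'b': at 11
pos 51 'a': at 12
pos 52 'd': at 13  → match P0@[51:52],P3@[48:52]
pos 53 'b': at 0 ·f
pos 54 'c': at 3  → match P1@[54:54]
pos 55 'c': at 10  → match P1@[55:55]
pos 56 'c': at 10 ·f  → match P1@[56:56]
pos 57 'b': at 11
pos 58 'a': at 12
pos 59 'd': at 13  → match P0@[58:59],P3@[55:59]
pos 60 'd': at 4 ·f
pos 61 'd': at 4 ·f
pos 62 'a': at 1 ·f
pos 63 'a': at 1 ·f
pos 64 'a': at 1 ·f
pos 65 'a': at 1 ·f
pos 66 'c': at 3 ·f  → match P1@[66:66]
pos 67 'c': at 10  → match P1@[67:67]

All matches (sorted): [[1,0],[4,0],[6,0],[7,1],[8,1],[11,0],[11,2],[11,3],[15,1],[17,1],[18,1],[21,0],[21,2],[21,3],[23,1],[24,1],[27,0],[27,2],[27,3],[28,1],[29,1],[32,0],[32,2],[32,3],[33,1],[34,1],[37,0],[37,2],[37,3],[38,1],[39,1],[42,0],[42,2],[42,3],[44,1],[48,1],[49,1],[52,0],[52,3],[54,1],[55,1],[56,1],[59,0],[59,3],[66,1],[67,1]]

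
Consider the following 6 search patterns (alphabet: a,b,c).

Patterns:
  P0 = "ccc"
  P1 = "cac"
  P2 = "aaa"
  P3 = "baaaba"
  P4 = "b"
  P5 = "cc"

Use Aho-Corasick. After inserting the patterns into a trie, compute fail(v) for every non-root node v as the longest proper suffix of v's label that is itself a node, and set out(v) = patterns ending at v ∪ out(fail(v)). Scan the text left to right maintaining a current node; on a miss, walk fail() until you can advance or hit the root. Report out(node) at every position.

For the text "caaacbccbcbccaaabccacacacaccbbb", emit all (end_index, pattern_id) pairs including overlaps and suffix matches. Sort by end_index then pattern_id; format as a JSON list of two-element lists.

Construct AC machine:
Trie nodes:
  0='ε' goto a→6 b→9 c→1
  1='c' goto a→4 c→2
  2='cc' goto c→3  ←P5
  3='ccc' goto ·  ←P0
  4='ca' goto c→5
  5='cac' goto ·  ←P1
  6='a' goto a→7
  7='aa' goto a→8
  8='aaa' goto ·  ←P2
  9='b' goto a→10  ←P4
  10='ba' goto a→11
  11='baa' goto a→12
  12='baaa' goto b→13
  13='baaab' goto a→14
  14='baaaba' goto ·  ←P3

BFS fail/out derivation:
  fail(1) 'c': from fail(0)=0 chase 'c': 0 ⇒ 0;  out=∅∪out(0)=∅
  fail(6) 'a': from fail(0)=0 chase 'a': 0 ⇒ 0;  out=∅∪out(0)=∅
  fail(9) 'b': from fail(0)=0 chase 'b': 0 ⇒ 0;  out={4}∪out(0)={4}
  fail(2) 'cc': from fail(1)=0 chase 'c': 0 ⇒ 1;  out={5}∪out(1)={5}
  fail(4) 'ca': from fail(1)=0 chase 'a': 0 ⇒ 6;  out=∅∪out(6)=∅
  fail(7) 'aa': from fail(6)=0 chase 'a': 0 ⇒ 6;  out=∅∪out(6)=∅
  fail(10) 'ba': from fail(9)=0 chase 'a': 0 ⇒ 6;  out=∅∪out(6)=∅
  fail(3) 'ccc': from fail(2)=1 chase 'c': 1 ⇒ 2;  out={0}∪out(2)={0,5}
  fail(5) 'cac': from fail(4)=6 chase 'c': 6→0 ⇒ 1;  out={1}∪out(1)={1}
  fail(8) 'aaa': from fail(7)=6 chase 'a': 6 ⇒ 7;  out={2}∪out(7)={2}
  fail(11) 'baa': from fail(10)=6 chase 'a': 6 ⇒ 7;  out=∅∪out(7)=∅
  fail(12) 'baaa': from fail(11)=7 chase 'a': 7 ⇒ 8;  out=∅∪out(8)={2}
  fail(13) 'baaab': from fail(12)=8 chase 'b': 8→7→6→0 ⇒ 9;  out=∅∪out(9)={4}
  fail(14) 'baaaba': from fail(13)=9 chase 'a': 9 ⇒ 10;  out={3}∪out(10)={3}

Scan:
[0] read 'c'  n0⇒n1
[1] read 'a'  n1⇒n4
[2] read 'a'  n4⇒n7 (fail-walked)
[3] read 'a'  n7⇒n8  emit P2@[1:3]
[4] read 'c'  n8⇒n1 (fail-walked)
[5] read 'b'  n1⇒n9 (fail-walked)  emit P4@[5:5]
[6] read 'c'  n9⇒n1 (fail-walked)
[7] read 'c'  n1⇒n2  emit P5@[6:7]
[8] read 'b'  n2⇒n9 (fail-walked)  emit P4@[8:8]
[9] read 'c'  n9⇒n1 (fail-walked)
[10] read 'b'  n1⇒n9 (fail-walked)  emit P4@[10:10]
[11] read 'c'  n9⇒n1 (fail-walked)
[12] read 'c'  n1⇒n2  emit P5@[11:12]
[13] read 'a'  n2⇒n4 (fail-walked)
[14] read 'a'  n4⇒n7 (fail-walked)
[15] read 'a'  n7⇒n8  emit P2@[13:15]
[16] read 'b'  n8⇒n9 (fail-walked)  emit P4@[16:16]
[17] read 'c'  n9⇒n1 (fail-walked)
[18] read 'c'  n1⇒n2  emit P5@[17:18]
[19] read 'a'  n2⇒n4 (fail-walked)
[20] read 'c'  n4⇒n5  emit P1@[18:20]
[21] read 'a'  n5⇒n4 (fail-walked)
[22] read 'c'  n4⇒n5  emit P1@[20:22]
[23] read 'a'  n5⇒n4 (fail-walked)
[24] read 'c'  n4⇒n5  emit P1@[22:24]
[25] read 'a'  n5⇒n4 (fail-walked)
[26] read 'c'  n4⇒n5  emit P1@[24:26]
[27] read 'c'  n5⇒n2 (fail-walked)  emit P5@[26:27]
[28] read 'b'  n2⇒n9 (fail-walked)  emit P4@[28:28]
[29] read 'b'  n9⇒n9 (fail-walked)  emit P4@[29:29]
[30] read 'b'  n9⇒n9 (fail-walked)  emit P4@[30:30]

Result: [[3,2],[5,4],[7,5],[8,4],[10,4],[12,5],[15,2],[16,4],[18,5],[20,1],[22,1],[24,1],[26,1],[27,5],[28,4],[29,4],[30,4]]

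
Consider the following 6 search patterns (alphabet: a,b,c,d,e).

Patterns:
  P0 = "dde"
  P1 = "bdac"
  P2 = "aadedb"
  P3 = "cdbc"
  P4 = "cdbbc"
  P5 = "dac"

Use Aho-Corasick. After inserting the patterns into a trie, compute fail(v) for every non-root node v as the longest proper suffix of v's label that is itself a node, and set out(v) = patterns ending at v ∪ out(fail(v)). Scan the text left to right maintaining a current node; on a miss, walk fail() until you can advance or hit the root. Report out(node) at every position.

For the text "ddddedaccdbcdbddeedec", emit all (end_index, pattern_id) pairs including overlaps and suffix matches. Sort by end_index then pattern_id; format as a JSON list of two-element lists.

Build:
Trie (insert patterns):
  0='ε' goto a→8 b→4 c→14 d→1
  1='d' goto a→20 d→2
  2='dd' goto e→3
  3='dde' goto ·  ←P0
  4='b' goto d→5
  5='bd' goto a→6
  6='bda' goto c→7
  7='bdac' goto ·  ←P1
  8='a' goto a→9
  9='aa' goto d→10
  10='aad' goto e→11
  11='aade' goto d→12
  12='aaded' goto b→13
  13='aadedb' goto ·  ←P2
  14='c' goto d→15
  15='cd' goto b→16
  16='cdb' goto b→18 c→17
  17='cdbc' goto ·  ←P3
  18='cdbb' goto c→19
  19='cdbbc' goto ·  ←P4
  20='da' goto c→21
  21='dac' goto ·  ←P5

BFS fail/out derivation:
  fail(1) 'd': from fail(0)=0 chase 'd': 0 ⇒ 0;  out=∅∪out(0)=∅
  fail(4) 'b': from fail(0)=0 chase 'b': 0 ⇒ 0;  out=∅∪out(0)=∅
  fail(8) 'a': from fail(0)=0 chase 'a': 0 ⇒ 0;  out=∅∪out(0)=∅
  fail(14) 'c': from fail(0)=0 chase 'c': 0 ⇒ 0;  out=∅∪out(0)=∅
  fail(2) 'dd': from fail(1)=0 chase 'd': 0 ⇒ 1;  out=∅∪out(1)=∅
  fail(5) 'bd': from fail(4)=0 chase 'd': 0 ⇒ 1;  out=∅∪out(1)=∅
  fail(9) 'aa': from fail(8)=0 chase 'a': 0 ⇒ 8;  out=∅∪out(8)=∅
  fail(15) 'cd': from fail(14)=0 chase 'd': 0 ⇒ 1;  out=∅∪out(1)=∅
  fail(20) 'da': from fail(1)=0 chase 'a': 0 ⇒ 8;  out=∅∪out(8)=∅
  fail(3) 'dde': from fail(2)=1 chase 'e': 1→0 ⇒ 0;  out={0}∪out(0)={0}
  fail(6) 'bda': from fail(5)=1 chase 'a': 1 ⇒ 20;  out=∅∪out(20)=∅
  fail(10) 'aad': from fail(9)=8 chase 'd': 8→0 ⇒ 1;  out=∅∪out(1)=∅
  fail(16) 'cdb': from fail(15)=1 chase 'b': 1→0 ⇒ 4;  out=∅∪out(4)=∅
  fail(21) 'dac': from fail(20)=8 chase 'c': 8→0 ⇒ 14;  out={5}∪out(14)={5}
  fail(7) 'bdac': from fail(6)=20 chase 'c': 20 ⇒ 21;  out={1}∪out(21)={1,5}
  fail(11) 'aade': from fail(10)=1 chase 'e': 1→0 ⇒ 0;  out=∅∪out(0)=∅
  fail(17) 'cdbc': from fail(16)=4 chase 'c': 4→0 ⇒ 14;  out={3}∪out(14)={3}
  fail(18) 'cdbb': from fail(16)=4 chase 'b': 4→0 ⇒ 4;  out=∅∪out(4)=∅
  fail(12) 'aaded': from fail(11)=0 chase 'd': 0 ⇒ 1;  out=∅∪out(1)=∅
  fail(19) 'cdbbc': from fail(18)=4 chase 'c': 4→0 ⇒ 14;  out={4}∪out(14)={4}
  fail(13) 'aadedb': from fail(12)=1 chase 'b': 1→0 ⇒ 4;  out={2}∪out(4)={2}

Run:
[0] read 'd'  n0⇒n1
[1] read 'd'  n1⇒n2
[2] read 'd'  n2⇒n2 (fail-walked)
[3] read 'd'  n2⇒n2 (fail-walked)
[4] read 'e'  n2⇒n3  emit P0@[2:4]
[5] read 'd'  n3⇒n1 (fail-walked)
[6] read 'a'  n1⇒n20
[7] read 'c'  n20⇒n21  emit P5@[5:7]
[8] read 'c'  n21⇒n14 (fail-walked)
[9] read 'd'  n14⇒n15
[10] read 'b'  n15⇒n16
[11] read 'c'  n16⇒n17  emit P3@[8:11]
[12] read 'd'  n17⇒n15 (fail-walked)
[13] read 'b'  n15⇒n16
[14] read 'd'  n16⇒n5 (fail-walked)
[15] read 'd'  n5⇒n2 (fail-walked)
[16] read 'e'  n2⇒n3  emit P0@[14:16]
[17] read 'e'  n3⇒n0 (fail-walked)
[18] read 'd'  n0⇒n1
[19] read 'e'  n1⇒n0 (fail-walked)
[20] read 'c'  n0⇒n14

Result: [[4,0],[7,5],[11,3],[16,0]]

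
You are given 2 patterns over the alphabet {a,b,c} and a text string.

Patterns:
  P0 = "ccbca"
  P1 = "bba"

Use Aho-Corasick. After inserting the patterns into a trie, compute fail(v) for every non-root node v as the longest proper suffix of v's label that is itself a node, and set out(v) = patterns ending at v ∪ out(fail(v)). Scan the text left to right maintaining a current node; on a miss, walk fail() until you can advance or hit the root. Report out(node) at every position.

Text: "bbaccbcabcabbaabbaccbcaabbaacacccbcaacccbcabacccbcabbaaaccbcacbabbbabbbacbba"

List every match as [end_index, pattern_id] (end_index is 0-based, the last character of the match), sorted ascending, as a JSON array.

Construct AC machine:
Trie nodes:
  0='ε' goto b→6 c→1
  1='c' goto c→2
  2='cc' goto b→3
  3='ccb' goto c→4
  4='ccbc' goto a→5
  5='ccbca' goto ·  ←P0
  6='b' goto b→7
  7='bb' goto a→8
  8='bba' goto ·  ←P1

Failure links (BFS by depth):
  fail(1) 'c': from fail(0)=0 chase 'c': 0 ⇒ 0;  out=∅∪out(0)=∅
  fail(6) 'b': from fail(0)=0 chase 'b': 0 ⇒ 0;  out=∅∪out(0)=∅
  fail(2) 'cc': from fail(1)=0 chase 'c': 0 ⇒ 1;  out=∅∪out(1)=∅
  fail(7) 'bb': from fail(6)=0 chase 'b': 0 ⇒ 6;  out=∅∪out(6)=∅
  fail(3) 'ccb': from fail(2)=1 chase 'b': 1→0 ⇒ 6;  out=∅∪out(6)=∅
  fail(8) 'bba': from fail(7)=6 chase 'a': 6→0 ⇒ 0;  out={1}∪out(0)={1}
  fail(4) 'ccbc': from fail(3)=6 chase 'c': 6→0 ⇒ 1;  out=∅∪out(1)=∅
  fail(5) 'ccbca': from fail(4)=1 chase 'a': 1→0 ⇒ 0;  out={0}∪out(0)={0}

Run:
[0] read 'b'  n0⇒n6
[1] read 'b'  n6⇒n7
[2] read 'a'  n7⇒n8  → match P1@[0:2]
[3] read 'c'  n8⇒n1 (via fail)
[4] read 'c'  n1⇒n2
[5] read 'b'  n2⇒n3
[6] read 'c'  n3⇒n4
[7] read 'a'  n4⇒n5  → match P0@[3:7]
[8] read 'b'  n5⇒n6 (via fail)
[9] read 'c'  n6⇒n1 (via fail)
[10] read 'a'  n1⇒n0 (via fail)
[11] read 'b'  n0⇒n6
[12] read 'b'  n6⇒n7
[13] read 'a'  n7⇒n8  → match P1@[11:13]
[14] read 'a'  n8⇒n0 (via fail)
[15] read 'b'  n0⇒n6
[16] read 'b'  n6⇒n7
[17] read 'a'  n7⇒n8  → match P1@[15:17]
[18] read 'c'  n8⇒n1 (via fail)
[19] read 'c'  n1⇒n2
[20] read 'b'  n2⇒n3
[21] read 'c'  n3⇒n4
[22] read 'a'  n4⇒n5  → match P0@[18:22]
[23] read 'a'  n5⇒n0 (via fail)
[24] read 'b'  n0⇒n6
[25] read 'b'  n6⇒n7
[26] read 'a'  n7⇒n8  → match P1@[24:26]
[27] read 'a'  n8⇒n0 (via fail)
[28] read 'c'  n0⇒n1
[29] read 'a'  n1⇒n0 (via fail)
[30] read 'c'  n0⇒n1
[31] read 'c'  n1⇒n2
[32] read 'c'  n2⇒n2 (via fail)
[33] read 'b'  n2⇒n3
[34] read 'c'  n3⇒n4
[35] read 'a'  n4⇒n5  → match P0@[31:35]
[36] read 'a'  n5⇒n0 (via fail)
[37] read 'c'  n0⇒n1
[38] read 'c'  n1⇒n2
[39] read 'c'  n2⇒n2 (via fail)
[40] read 'b'  n2⇒n3
[41] read 'c'  n3⇒n4
[42] read 'a'  n4⇒n5  → match P0@[38:42]
[43] read 'b'  n5⇒n6 (via fail)
[44] read 'a'  n6⇒n0 (via fail)
[45] read 'c'  n0⇒n1
[46] read 'c'  n1⇒n2
[47] read 'c'  n2⇒n2 (via fail)
[48] read 'b'  n2⇒n3
[49] read 'c'  n3⇒n4
[50] read 'a'  n4⇒n5  → match P0@[46:50]
[51] read 'b'  n5⇒n6 (via fail)
[52] read 'b'  n6⇒n7
[53] read 'a'  n7⇒n8  → match P1@[51:53]
[54] read 'a'  n8⇒n0 (via fail)
[55] read 'a'  n0⇒n0
[56] read 'c'  n0⇒n1
[57] read 'c'  n1⇒n2
[58] read 'b'  n2⇒n3
[59] read 'c'  n3⇒n4
[60] read 'a'  n4⇒n5  → match P0@[56:60]
[61] read 'c'  n5⇒n1 (via fail)
[62] read 'b'  n1⇒n6 (via fail)
[63] read 'a'  n6⇒n0 (via fail)
[64] read 'b'  n0⇒n6
[65] read 'b'  n6⇒n7
[66] read 'b'  n7⇒n7 (via fail)
[67] read 'a'  n7⇒n8  → match P1@[65:67]
[68] read 'b'  n8⇒n6 (via fail)
[69] read 'b'  n6⇒n7
[70] read 'b'  n7⇒n7 (via fail)
[71] read 'a'  n7⇒n8  → match P1@[69:71]
[72] read 'c'  n8⇒n1 (via fail)
[73] read 'b'  n1⇒n6 (via fail)
[74] read 'b'  n6⇒n7
[75] read 'a'  n7⇒n8  → match P1@[73:75]

Matches: [[2,1],[7,0],[13,1],[17,1],[22,0],[26,1],[35,0],[42,0],[50,0],[53,1],[60,0],[67,1],[71,1],[75,1]]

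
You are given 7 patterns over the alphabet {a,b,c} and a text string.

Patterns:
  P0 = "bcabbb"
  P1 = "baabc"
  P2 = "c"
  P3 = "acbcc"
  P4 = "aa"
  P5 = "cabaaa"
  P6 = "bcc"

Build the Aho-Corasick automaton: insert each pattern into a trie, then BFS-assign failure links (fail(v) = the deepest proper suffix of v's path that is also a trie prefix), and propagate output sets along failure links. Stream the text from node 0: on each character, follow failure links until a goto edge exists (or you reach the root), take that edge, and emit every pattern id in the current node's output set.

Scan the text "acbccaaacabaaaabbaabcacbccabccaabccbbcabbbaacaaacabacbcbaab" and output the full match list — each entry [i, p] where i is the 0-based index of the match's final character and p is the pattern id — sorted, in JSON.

Construct AC machine:
Trie (insert patterns):
  n0 'ε': a→12 b→1 c→11
  n1 'b': a→7 c→2
  n2 'bc': a→3 c→23
  n3 'bca': b→4
  n4 'bcab': b→5
  n5 'bcabb': b→6
  n6 'bcabbb': ·  [P0 ends]
  n7 'ba': a→8
  n8 'baa': b→9
  n9 'baab': c→10
  n10 'baabc': ·  [P1 ends]
  n11 'c': a→18  [P2 ends]
  n12 'a': a→17 c→13
  n13 'ac': b→14
  n14 'acb': c→15
  n15 'acbc': c→16
  n16 'acbcc': ·  [P3 ends]
  n17 'aa': ·  [P4 ends]
  n18 'ca': b→19
  n19 'cab': a→20
  n20 'caba': a→21
  n21 'cabaa': a→22
  n22 'cabaaa': ·  [P5 ends]
  n23 'bcc': ·  [P6 ends]

Failure links (BFS by depth):
  fail(1) 'b': from fail(0)=0 chase 'b': 0 ⇒ 0;  out=∅∪out(0)=∅
  fail(11) 'c': from fail(0)=0 chase 'c': 0 ⇒ 0;  out={2}∪out(0)={2}
  fail(12) 'a': from fail(0)=0 chase 'a': 0 ⇒ 0;  out=∅∪out(0)=∅
  fail(2) 'bc': from fail(1)=0 chase 'c': 0 ⇒ 11;  out=∅∪out(11)={2}
  fail(7) 'ba': from fail(1)=0 chase 'a': 0 ⇒ 12;  out=∅∪out(12)=∅
  fail(13) 'ac': from fail(12)=0 chase 'c': 0 ⇒ 11;  out=∅∪out(11)={2}
  fail(17) 'aa': from fail(12)=0 chase 'a': 0 ⇒ 12;  out={4}∪out(12)={4}
  fail(18) 'ca': from fail(11)=0 chase 'a': 0 ⇒ 12;  out=∅∪out(12)=∅
  fail(3) 'bca': from fail(2)=11 chase 'a': 11 ⇒ 18;  out=∅∪out(18)=∅
  fail(8) 'baa': from fail(7)=12 chase 'a': 12 ⇒ 17;  out=∅∪out(17)={4}
  fail(14) 'acb': from fail(13)=11 chase 'b': 11→0 ⇒ 1;  out=∅∪out(1)=∅
  fail(19) 'cab': from fail(18)=12 chase 'b': 12→0 ⇒ 1;  out=∅∪out(1)=∅
  fail(23) 'bcc': from fail(2)=11 chase 'c': 11→0 ⇒ 11;  out={6}∪out(11)={2,6}
  fail(4) 'bcab': from fail(3)=18 chase 'b': 18 ⇒ 19;  out=∅∪out(19)=∅
  fail(9) 'baab': from fail(8)=17 chase 'b': 17→12→0 ⇒ 1;  out=∅∪out(1)=∅
  fail(15) 'acbc': from fail(14)=1 chase 'c': 1 ⇒ 2;  out=∅∪out(2)={2}
  fail(20) 'caba': from fail(19)=1 chase 'a': 1 ⇒ 7;  out=∅∪out(7)=∅
  fail(5) 'bcabb': from fail(4)=19 chase 'b': 19→1→0 ⇒ 1;  out=∅∪out(1)=∅
  fail(10) 'baabc': from fail(9)=1 chase 'c': 1 ⇒ 2;  out={1}∪out(2)={1,2}
  fail(16) 'acbcc': from fail(15)=2 chase 'c': 2 ⇒ 23;  out={3}∪out(23)={2,3,6}
  fail(21) 'cabaa': from fail(20)=7 chase 'a': 7 ⇒ 8;  out=∅∪out(8)={4}
  fail(6) 'bcabbb': from fail(5)=1 chase 'b': 1→0 ⇒ 1;  out={0}∪out(1)={0}
  fail(22) 'cabaaa': from fail(21)=8 chase 'a': 8→17→12 ⇒ 17;  out={5}∪out(17)={4,5}

Run:
[0] read 'a'  n0⇒n12
[1] read 'c'  n12⇒n13  ** P2@[1:1]
[2] read 'b'  n13⇒n14
[3] read 'c'  n14⇒n15  ** P2@[3:3]
[4] read 'c'  n15⇒n16  ** P2@[4:4],P3@[0:4],P6@[2:4]
[5] read 'a'  n16⇒n18 (via fail)
[6] read 'a'  n18⇒n17 (via fail)  ** P4@[5:6]
[7] read 'a'  n17⇒n17 (via fail)  ** P4@[6:7]
[8] read 'c'  n17⇒n13 (via fail)  ** P2@[8:8]
[9] read 'a'  n13⇒n18 (via fail)
[10] read 'b'  n18⇒n19
[11] read 'a'  n19⇒n20
[12] read 'a'  n20⇒n21  ** P4@[11:12]
[13] read 'a'  n21⇒n22  ** P4@[12:13],P5@[8:13]
[14] read 'a'  n22⇒n17 (via fail)  ** P4@[13:14]
[15] read 'b'  n17⇒n1 (via fail)
[16] read 'b'  n1⇒n1 (via fail)
[17] read 'a'  n1⇒n7
[18] read 'a'  n7⇒n8  ** P4@[17:18]
[19] read 'b'  n8⇒n9
[20] read 'c'  n9⇒n10  ** P1@[16:20],P2@[20:20]
[21] read 'a'  n10⇒n3 (via fail)
[22] read 'c'  n3⇒n13 (via fail)  ** P2@[22:22]
[23] read 'b'  n13⇒n14
[24] read 'c'  n14⇒n15  ** P2@[24:24]
[25] read 'c'  n15⇒n16  ** P2@[25:25],P3@[21:25],P6@[23:25]
[26] read 'a'  n16⇒n18 (via fail)
[27] read 'b'  n18⇒n19
[28] read 'c'  n19⇒n2 (via fail)  ** P2@[28:28]
[29] read 'c'  n2⇒n23  ** P2@[29:29],P6@[27:29]
[30] read 'a'  n23⇒n18 (via fail)
[31] read 'a'  n18⇒n17 (via fail)  ** P4@[30:31]
[32] read 'b'  n17⇒n1 (via fail)
[33] read 'c'  n1⇒n2  ** P2@[33:33]
[34] read 'c'  n2⇒n23  ** P2@[34:34],P6@[32:34]
[35] read 'b'  n23⇒n1 (via fail)
[36] read 'b'  n1⇒n1 (via fail)
[37] read 'c'  n1⇒n2  ** P2@[37:37]
[38] read 'a'  n2⇒n3
[39] read 'b'  n3⇒n4
[40] read 'b'  n4⇒n5
[41] read 'b'  n5⇒n6  ** P0@[36:41]
[42] read 'a'  n6⇒n7 (via fail)
[43] read 'a'  n7⇒n8  ** P4@[42:43]
[44] read 'c'  n8⇒n13 (via fail)  ** P2@[44:44]
[45] read 'a'  n13⇒n18 (via fail)
[46] read 'a'  n18⇒n17 (via fail)  ** P4@[45:46]
[47] read 'a'  n17⇒n17 (via fail)  ** P4@[46:47]
[48] read 'c'  n17⇒n13 (via fail)  ** P2@[48:48]
[49] read 'a'  n13⇒n18 (via fail)
[50] read 'b'  n18⇒n19
[51] read 'a'  n19⇒n20
[52] read 'c'  n20⇒n13 (via fail)  ** P2@[52:52]
[53] read 'b'  n13⇒n14
[54] read 'c'  n14⇒n15  ** P2@[54:54]
[55] read 'b'  n15⇒n1 (via fail)
[56] read 'a'  n1⇒n7
[57] read 'a'  n7⇒n8  ** P4@[56:57]
[58] read 'b'  n8⇒n9

Matches: [[1,2],[3,2],[4,2],[4,3],[4,6],[6,4],[7,4],[8,2],[12,4],[13,4],[13,5],[14,4],[18,4],[20,1],[20,2],[22,2],[24,2],[25,2],[25,3],[25,6],[28,2],[29,2],[29,6],[31,4],[33,2],[34,2],[34,6],[37,2],[41,0],[43,4],[44,2],[46,4],[47,4],[48,2],[52,2],[54,2],[57,4]]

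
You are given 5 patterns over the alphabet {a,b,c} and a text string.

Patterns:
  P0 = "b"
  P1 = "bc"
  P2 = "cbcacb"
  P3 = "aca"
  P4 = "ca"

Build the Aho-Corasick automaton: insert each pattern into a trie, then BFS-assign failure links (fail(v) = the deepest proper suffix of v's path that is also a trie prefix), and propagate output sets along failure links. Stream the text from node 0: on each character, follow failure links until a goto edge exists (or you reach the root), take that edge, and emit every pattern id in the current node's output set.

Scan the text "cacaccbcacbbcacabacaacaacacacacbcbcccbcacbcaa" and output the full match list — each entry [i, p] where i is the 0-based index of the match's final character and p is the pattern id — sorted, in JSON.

Build automaton:
Trie (insert patterns):
  n0 'ε': a→9 b→1 c→3
  n1 'b': c→2  [P0 ends]
  n2 'bc': ·  [P1 ends]
  n3 'c': a→12 b→4
  n4 'cb': c→5
  n5 'cbc': a→6
  n6 'cbca': c→7
  n7 'cbcac': b→8
  n8 'cbcacb': ·  [P2 ends]
  n9 'a': c→10
  n10 'ac': a→11
  n11 'aca': ·  [P3 ends]
  n12 'ca': ·  [P4 ends]

BFS fail/out derivation:
  n1('b'): parent n0 fail=0; on 'b' 0 → fail=0;  out {0}∪∅={0}
  n3('c'): parent n0 fail=0; on 'c' 0 → fail=0;  out ∅∪∅=∅
  n9('a'): parent n0 fail=0; on 'a' 0 → fail=0;  out ∅∪∅=∅
  n2('bc'): parent n1 fail=0; on 'c' 0 → fail=3;  out {1}∪∅={1}
  n4('cb'): parent n3 fail=0; on 'b' 0 → fail=1;  out ∅∪{0}={0}
  n10('ac'): parent n9 fail=0; on 'c' 0 → fail=3;  out ∅∪∅=∅
  n12('ca'): parent n3 fail=0; on 'a' 0 → fail=9;  out {4}∪∅={4}
  n5('cbc'): parent n4 fail=1; on 'c' 1 → fail=2;  out ∅∪{1}={1}
  n11('aca'): parent n10 fail=3; on 'a' 3 → fail=12;  out {3}∪{4}={3,4}
  n6('cbca'): parent n5 fail=2; on 'a' 2→3 → fail=12;  out ∅∪{4}={4}
  n7('cbcac'): parent n6 fail=12; on 'c' 12→9 → fail=10;  out ∅∪∅=∅
  n8('cbcacb'): parent n7 fail=10; on 'b' 10→3 → fail=4;  out {2}∪{0}={0,2}

Run:
i=0 'c': node 0→3
i=1 'a': node 3→12  emit P4@[0:1]
i=2 'c': node 12→10 ·f
i=3 'a': node 10→11  emit P3@[1:3],P4@[2:3]
i=4 'c': node 11→10 ·f
i=5 'c': node 10→3 ·f
i=6 'b': node 3→4  emit P0@[6:6]
i=7 'c': node 4→5  emit P1@[6:7]
i=8 'a': node 5→6  emit P4@[7:8]
i=9 'c': node 6→7
i=10 'b': node 7→8  emit P0@[10:10],P2@[5:10]
i=11 'b': node 8→1 ·f  emit P0@[11:11]
i=12 'c': node 1→2  emit P1@[11:12]
i=13 'a': node 2→12 ·f  emit P4@[12:13]
i=14 'c': node 12→10 ·f
i=15 'a': node 10→11  emit P3@[13:15],P4@[14:15]
i=16 'b': node 11→1 ·f  emit P0@[16:16]
i=17 'a': node 1→9 ·f
i=18 'c': node 9→10
i=19 'a': node 10→11  emit P3@[17:19],P4@[18:19]
i=20 'a': node 11→9 ·f
i=21 'c': node 9→10
i=22 'a': node 10→11  emit P3@[20:22],P4@[21:22]
i=23 'a': node 11→9 ·f
i=24 'c': node 9→10
i=25 'a': node 10→11  emit P3@[23:25],P4@[24:25]
i=26 'c': node 11→10 ·f
i=27 'a': node 10→11  emit P3@[25:27],P4@[26:27]
i=28 'c': node 11→10 ·f
i=29 'a': node 10→11  emit P3@[27:29],P4@[28:29]
i=30 'c': node 11→10 ·f
i=31 'b': node 10→4 ·f  emit P0@[31:31]
i=32 'c': node 4→5  emit P1@[31:32]
i=33 'b': node 5→4 ·f  emit P0@[33:33]
i=34 'c': node 4→5  emit P1@[33:34]
i=35 'c': node 5→3 ·f
i=36 'c': node 3→3 ·f
i=37 'b': node 3→4  emit P0@[37:37]
i=38 'c': node 4→5  emit P1@[37:38]
i=39 'a': node 5→6  emit P4@[38:39]
i=40 'c': node 6→7
i=41 'b': node 7→8  emit P0@[41:41],P2@[36:41]
i=42 'c': node 8→5 ·f  emit P1@[41:42]
i=43 'a': node 5→6  emit P4@[42:43]
i=44 'a': node 6→9 ·f

All matches (sorted): [[1,4],[3,3],[3,4],[6,0],[7,1],[8,4],[10,0],[10,2],[11,0],[12,1],[13,4],[15,3],[15,4],[16,0],[19,3],[19,4],[22,3],[22,4],[25,3],[25,4],[27,3],[27,4],[29,3],[29,4],[31,0],[32,1],[33,0],[34,1],[37,0],[38,1],[39,4],[41,0],[41,2],[42,1],[43,4]]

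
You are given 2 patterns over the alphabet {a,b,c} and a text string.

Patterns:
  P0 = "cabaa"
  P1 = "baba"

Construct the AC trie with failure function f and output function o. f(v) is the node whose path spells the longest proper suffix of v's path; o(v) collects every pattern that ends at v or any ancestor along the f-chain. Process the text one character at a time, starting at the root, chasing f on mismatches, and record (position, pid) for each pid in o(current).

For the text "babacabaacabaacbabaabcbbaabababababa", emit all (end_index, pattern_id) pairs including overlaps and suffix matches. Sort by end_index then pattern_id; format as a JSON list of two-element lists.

Construct AC machine:
Trie (insert patterns):
  n0 'ε': b→6 c→1
  n1 'c': a→2
  n2 'ca': b→3
  n3 'cab': a→4
  n4 'caba': a→5
  n5 'cabaa': ·  [P0 ends]
  n6 'b': a→7
  n7 'ba': b→8
  n8 'bab': a→9
  n9 'baba': ·  [P1 ends]

Failure links (BFS by depth):
  n1('c'): parent n0 fail=0; on 'c' 0 → fail=0;  out ∅∪∅=∅
  n6('b'): parent n0 fail=0; on 'b' 0 → fail=0;  out ∅∪∅=∅
  n2('ca'): parent n1 fail=0; on 'a' 0 → fail=0;  out ∅∪∅=∅
  n7('ba'): parent n6 fail=0; on 'a' 0 → fail=0;  out ∅∪∅=∅
  n3('cab'): parent n2 fail=0; on 'b' 0 → fail=6;  out ∅∪∅=∅
  n8('bab'): parent n7 fail=0; on 'b' 0 → fail=6;  out ∅∪∅=∅
  n4('caba'): parent n3 fail=6; on 'a' 6 → fail=7;  out ∅∪∅=∅
  n9('baba'): parent n8 fail=6; on 'a' 6 → fail=7;  out {1}∪∅={1}
  n5('cabaa'): parent n4 fail=7; on 'a' 7→0 → fail=0;  out {0}∪∅={0}

Text stream:
[0] read 'b'  n0⇒n6
[1] read 'a'  n6⇒n7
[2] read 'b'  n7⇒n8
[3] read 'a'  n8⇒n9  → match P1@[0:3]
[4] read 'c'  n9⇒n1 ·f
[5] read 'a'  n1⇒n2
[6] read 'b'  n2⇒n3
[7] read 'a'  n3⇒n4
[8] read 'a'  n4⇒n5  → match P0@[4:8]
[9] read 'c'  n5⇒n1 ·f
[10] read 'a'  n1⇒n2
[11] read 'b'  n2⇒n3
[12] read 'a'  n3⇒n4
[13] read 'a'  n4⇒n5  → match P0@[9:13]
[14] read 'c'  n5⇒n1 ·f
[15] read 'b'  n1⇒n6 ·f
[16] read 'a'  n6⇒n7
[17] read 'b'  n7⇒n8
[18] read 'a'  n8⇒n9  → match P1@[15:18]
[19] read 'a'  n9⇒n0 ·f
[20] read 'b'  n0⇒n6
[21] read 'c'  n6⇒n1 ·f
[22] read 'b'  n1⇒n6 ·f
[23] read 'b'  n6⇒n6 ·f
[24] read 'a'  n6⇒n7
[25] read 'a'  n7⇒n0 ·f
[26] read 'b'  n0⇒n6
[27] read 'a'  n6⇒n7
[28] read 'b'  n7⇒n8
[29] read 'a'  n8⇒n9  → match P1@[26:29]
[30] read 'b'  n9⇒n8 ·f
[31] read 'a'  n8⇒n9  → match P1@[28:31]
[32] read 'b'  n9⇒n8 ·f
[33] read 'a'  n8⇒n9  → match P1@[30:33]
[34] read 'b'  n9⇒n8 ·f
[35] read 'a'  n8⇒n9  → match P1@[32:35]

Matches: [[3,1],[8,0],[13,0],[18,1],[29,1],[31,1],[33,1],[35,1]]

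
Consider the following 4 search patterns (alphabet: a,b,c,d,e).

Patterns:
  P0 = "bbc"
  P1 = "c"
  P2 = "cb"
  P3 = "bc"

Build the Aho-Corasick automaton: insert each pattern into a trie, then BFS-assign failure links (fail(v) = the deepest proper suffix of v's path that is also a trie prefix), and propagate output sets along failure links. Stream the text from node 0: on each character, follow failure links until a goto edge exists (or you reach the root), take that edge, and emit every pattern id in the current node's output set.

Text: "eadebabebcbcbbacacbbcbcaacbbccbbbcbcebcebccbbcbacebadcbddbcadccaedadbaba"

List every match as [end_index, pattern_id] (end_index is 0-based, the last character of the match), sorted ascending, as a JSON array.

Construct AC machine:
Trie (insert patterns):
  n0 'ε': b→1 c→4
  n1 'b': b→2 c→6
  n2 'bb': c→3
  n3 'bbc': ·  ←P0
  n4 'c': b→5  ←P1
  n5 'cb': ·  ←P2
  n6 'bc': ·  ←P3

Failure links (BFS by depth):
  fail(1) 'b': from fail(0)=0 chase 'b': 0 ⇒ 0;  out=∅∪out(0)=∅
  fail(4) 'c': from fail(0)=0 chase 'c': 0 ⇒ 0;  out={1}∪out(0)={1}
  fail(2) 'bb': from fail(1)=0 chase 'b': 0 ⇒ 1;  out=∅∪out(1)=∅
  fail(5) 'cb': from fail(4)=0 chase 'b': 0 ⇒ 1;  out={2}∪out(1)={2}
  fail(6) 'bc': from fail(1)=0 chase 'c': 0 ⇒ 4;  out={3}∪out(4)={1,3}
  fail(3) 'bbc': from fail(2)=1 chase 'c': 1 ⇒ 6;  out={0}∪out(6)={0,1,3}

Run:
i=0 'e': node 0→0
i=1 'a': node 0→0
i=2 'd': node 0→0
i=3 'e': node 0→0
i=4 'b': node 0→1
i=5 'a': node 1→0 ·f
i=6 'b': node 0→1
i=7 'e': node 1→0 ·f
i=8 'b': node 0→1
i=9 'c': node 1→6  emit P1@[9:9],P3@[8:9]
i=10 'b': node 6→5 ·f  emit P2@[9:10]
i=11 'c': node 5→6 ·f  emit P1@[11:11],P3@[10:11]
i=12 'b': node 6→5 ·f  emit P2@[11:12]
i=13 'b': node 5→2 ·f
i=14 'a': node 2→0 ·f
i=15 'c': node 0→4  emit P1@[15:15]
i=16 'a': node 4→0 ·f
i=17 'c': node 0→4  emit P1@[17:17]
i=18 'b': node 4→5  emit P2@[17:18]
i=19 'b': node 5→2 ·f
i=20 'c': node 2→3  emit P0@[18:20],P1@[20:20],P3@[19:20]
i=21 'b': node 3→5 ·f  emit P2@[20:21]
i=22 'c': node 5→6 ·f  emit P1@[22:22],P3@[21:22]
i=23 'a': node 6→0 ·f
i=24 'a': node 0→0
i=25 'c': node 0→4  emit P1@[25:25]
i=26 'b': node 4→5  emit P2@[25:26]
i=27 'b': node 5→2 ·f
i=28 'c': node 2→3  emit P0@[26:28],P1@[28:28],P3@[27:28]
i=29 'c': node 3→4 ·f  emit P1@[29:29]
i=30 'b': node 4→5  emit P2@[29:30]
i=31 'b': node 5→2 ·f
i=32 'b': node 2→2 ·f
i=33 'c': node 2→3  emit P0@[31:33],P1@[33:33],P3@[32:33]
i=34 'b': node 3→5 ·f  emit P2@[33:34]
i=35 'c': node 5→6 ·f  emit P1@[35:35],P3@[34:35]
i=36 'e': node 6→0 ·f
i=37 'b': node 0→1
i=38 'c': node 1→6  emit P1@[38:38],P3@[37:38]
i=39 'e': node 6→0 ·f
i=40 'b': node 0→1
i=41 'c': node 1→6  emit P1@[41:41],P3@[40:41]
i=42 'c': node 6→4 ·f  emit P1@[42:42]
i=43 'b': node 4→5  emit P2@[42:43]
i=44 'b': node 5→2 ·f
i=45 'c': node 2→3  emit P0@[43:45],P1@[45:45],P3@[44:45]
i=46 'b': node 3→5 ·f  emit P2@[45:46]
i=47 'a': node 5→0 ·f
i=48 'c': node 0→4  emit P1@[48:48]
i=49 'e': node 4→0 ·f
i=50 'b': node 0→1
i=51 'a': node 1→0 ·f
i=52 'd': node 0→0
i=53 'c': node 0→4  emit P1@[53:53]
i=54 'b': node 4→5  emit P2@[53:54]
i=55 'd': node 5→0 ·f
i=56 'd': node 0→0
i=57 'b': node 0→1
i=58 'c': node 1→6  emit P1@[58:58],P3@[57:58]
i=59 'a': node 6→0 ·f
i=60 'd': node 0→0
i=61 'c': node 0→4  emit P1@[61:61]
i=62 'c': node 4→4 ·f  emit P1@[62:62]
i=63 'a': node 4→0 ·f
i=64 'e': node 0→0
i=65 'd': node 0→0
i=66 'a': node 0→0
i=67 'd': node 0→0
i=68 'b': node 0→1
i=69 'a': node 1→0 ·f
i=70 'b': node 0→1
i=71 'a': node 1→0 ·f

Result: [[9,1],[9,3],[10,2],[11,1],[11,3],[12,2],[15,1],[17,1],[18,2],[20,0],[20,1],[20,3],[21,2],[22,1],[22,3],[25,1],[26,2],[28,0],[28,1],[28,3],[29,1],[30,2],[33,0],[33,1],[33,3],[34,2],[35,1],[35,3],[38,1],[38,3],[41,1],[41,3],[42,1],[43,2],[45,0],[45,1],[45,3],[46,2],[48,1],[53,1],[54,2],[58,1],[58,3],[61,1],[62,1]]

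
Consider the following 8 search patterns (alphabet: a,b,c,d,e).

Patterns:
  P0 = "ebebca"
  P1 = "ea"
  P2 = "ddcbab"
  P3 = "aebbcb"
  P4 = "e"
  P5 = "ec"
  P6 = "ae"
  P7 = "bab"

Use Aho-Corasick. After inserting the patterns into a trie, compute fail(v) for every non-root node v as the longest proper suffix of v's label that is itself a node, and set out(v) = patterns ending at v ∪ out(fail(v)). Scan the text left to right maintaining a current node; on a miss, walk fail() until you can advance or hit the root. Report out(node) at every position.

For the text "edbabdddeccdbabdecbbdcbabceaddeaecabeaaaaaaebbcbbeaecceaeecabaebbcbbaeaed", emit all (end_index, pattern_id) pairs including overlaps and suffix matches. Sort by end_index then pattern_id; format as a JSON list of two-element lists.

Build automaton:
Trie (insert patterns):
  n0 'ε': a→14 b→21 d→8 e→1
  n1 'e': a→7 b→2 c→20  ←P4
  n2 'eb': e→3
  n3 'ebe': b→4
  n4 'ebeb': c→5
  n5 'ebebc': a→6
  n6 'ebebca': ·  ←P0
  n7 'ea': ·  ←P1
  n8 'd': d→9
  n9 'dd': c→10
  n10 'ddc': b→11
  n11 'ddcb': a→12
  n12 'ddcba': b→13
  n13 'ddcbab': ·  ←P2
  n14 'a': e→15
  n15 'ae': b→16  ←P6
  n16 'aeb': b→17
  n17 'aebb': c→18
  n18 'aebbc': b→19
  n19 'aebbcb': ·  ←P3
  n20 'ec': ·  ←P5
  n21 'b': a→22
  n22 'ba': b→23
  n23 'bab': ·  ←P7

BFS fail/out derivation:
  n1('e'): parent n0 fail=0; on 'e' 0 → fail=0;  out {4}∪∅={4}
  n8('d'): parent n0 fail=0; on 'd' 0 → fail=0;  out ∅∪∅=∅
  n14('a'): parent n0 fail=0; on 'a' 0 → fail=0;  out ∅∪∅=∅
  n21('b'): parent n0 fail=0; on 'b' 0 → fail=0;  out ∅∪∅=∅
  n2('eb'): parent n1 fail=0; on 'b' 0 → fail=21;  out ∅∪∅=∅
  n7('ea'): parent n1 fail=0; on 'a' 0 → fail=14;  out {1}∪∅={1}
  n9('dd'): parent n8 fail=0; on 'd' 0 → fail=8;  out ∅∪∅=∅
  n15('ae'): parent n14 fail=0; on 'e' 0 → fail=1;  out {6}∪{4}={4,6}
  n20('ec'): parent n1 fail=0; on 'c' 0 → fail=0;  out {5}∪∅={5}
  n22('ba'): parent n21 fail=0; on 'a' 0 → fail=14;  out ∅∪∅=∅
  n3('ebe'): parent n2 fail=21; on 'e' 21→0 → fail=1;  out ∅∪{4}={4}
  n10('ddc'): parent n9 fail=8; on 'c' 8→0 → fail=0;  out ∅∪∅=∅
  n16('aeb'): parent n15 fail=1; on 'b' 1 → fail=2;  out ∅∪∅=∅
  n23('bab'): parent n22 fail=14; on 'b' 14→0 → fail=21;  out {7}∪∅={7}
  n4('ebeb'): parent n3 fail=1; on 'b' 1 → fail=2;  out ∅∪∅=∅
  n11('ddcb'): parent n10 fail=0; on 'b' 0 → fail=21;  out ∅∪∅=∅
  n17('aebb'): parent n16 fail=2; on 'b' 2→21→0 → fail=21;  out ∅∪∅=∅
  n5('ebebc'): parent n4 fail=2; on 'c' 2→21→0 → fail=0;  out ∅∪∅=∅
  n12('ddcba'): parent n11 fail=21; on 'a' 21 → fail=22;  out ∅∪∅=∅
  n18('aebbc'): parent n17 fail=21; on 'c' 21→0 → fail=0;  out ∅∪∅=∅
  n6('ebebca'): parent n5 fail=0; on 'a' 0 → fail=14;  out {0}∪∅={0}
  n13('ddcbab'): parent n12 fail=22; on 'b' 22 → fail=23;  out {2}∪{7}={2,7}
  n19('aebbcb'): parent n18 fail=0; on 'b' 0 → fail=21;  out {3}∪∅={3}

Scan:
pos 0 'e': at 1  → match P4@[0:0]
pos 1 'd': at 8 ·f
pos 2 'b': at 21 ·f
pos 3 'a': at 22
pos 4 'b': at 23  → match P7@[2:4]
pos 5 'd': at 8 ·f
pos 6 'd': at 9
pos 7 'd': at 9 ·f
pos 8 'e': at 1 ·f  → match P4@[8:8]
pos 9 'c': at 20  → match P5@[8:9]
pos 10 'c': at 0 ·f
pos 11 'd': at 8
pos 12 'b': at 21 ·f
pos 13 'a': at 22
pos 14 'b': at 23  → match P7@[12:14]
pos 15 'd': at 8 ·f
pos 16 'e': at 1 ·f  → match P4@[16:16]
pos 17 'c': at 20  → match P5@[16:17]
pos 18 'b': at 21 ·f
pos 19 'b': at 21 ·f
pos 20 'd': at 8 ·f
pos 21 'c': at 0 ·f
pos 22 'b': at 21
pos 23 'a': at 22
pos 24 'b': at 23  → match P7@[22:24]
pos 25 'c': at 0 ·f
pos 26 'e': at 1  → match P4@[26:26]
pos 27 'a': at 7  → match P1@[26:27]
pos 28 'd': at 8 ·f
pos 29 'd': at 9
pos 30 'e': at 1 ·f  → match P4@[30:30]
pos 31 'a': at 7  → match P1@[30:31]
pos 32 'e': at 15 ·f  → match P4@[32:32],P6@[31:32]
pos 33 'c': at 20 ·f  → match P5@[32:33]
pos 34 'a': at 14 ·f
pos 35 'b': at 21 ·f
pos 36 'e': at 1 ·f  → match P4@[36:36]
pos 37 'a': at 7  → match P1@[36:37]
pos 38 'a': at 14 ·f
pos 39 'a': at 14 ·f
pos 40 'a': at 14 ·f
pos 41 'a': at 14 ·f
pos 42 'a': at 14 ·f
pos 43 'e': at 15  → match P4@[43:43],P6@[42:43]
pos 44 'b': at 16
pos 45 'b': at 17
pos 46 'c': at 18
pos 47 'b': at 19  → match P3@[42:47]
pos 48 'b': at 21 ·f
pos 49 'e': at 1 ·f  → match P4@[49:49]
pos 50 'a': at 7  → match P1@[49:50]
pos 51 'e': at 15 ·f  → match P4@[51:51],P6@[50:51]
pos 52 'c': at 20 ·f  → match P5@[51:52]
pos 53 'c': at 0 ·f
pos 54 'e': at 1  → match P4@[54:54]
pos 55 'a': at 7  → match P1@[54:55]
pos 56 'e': at 15 ·f  → match P4@[56:56],P6@[55:56]
pos 57 'e': at 1 ·f  → match P4@[57:57]
pos 58 'c': at 20  → match P5@[57:58]
pos 59 'a': at 14 ·f
pos 60 'b': at 21 ·f
pos 61 'a': at 22
pos 62 'e': at 15 ·f  → match P4@[62:62],P6@[61:62]
pos 63 'b': at 16
pos 64 'b': at 17
pos 65 'c': at 18
pos 66 'b': at 19  → match P3@[61:66]
pos 67 'b': at 21 ·f
pos 68 'a': at 22
pos 69 'e': at 15 ·f  → match P4@[69:69],P6@[68:69]
pos 70 'a': at 7 ·f  → match P1@[69:70]
pos 71 'e': at 15 ·f  → match P4@[71:71],P6@[70:71]
pos 72 'd': at 8 ·f

Result: [[0,4],[4,7],[8,4],[9,5],[14,7],[16,4],[17,5],[24,7],[26,4],[27,1],[30,4],[31,1],[32,4],[32,6],[33,5],[36,4],[37,1],[43,4],[43,6],[47,3],[49,4],[50,1],[51,4],[51,6],[52,5],[54,4],[55,1],[56,4],[56,6],[57,4],[58,5],[62,4],[62,6],[66,3],[69,4],[69,6],[70,1],[71,4],[71,6]]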